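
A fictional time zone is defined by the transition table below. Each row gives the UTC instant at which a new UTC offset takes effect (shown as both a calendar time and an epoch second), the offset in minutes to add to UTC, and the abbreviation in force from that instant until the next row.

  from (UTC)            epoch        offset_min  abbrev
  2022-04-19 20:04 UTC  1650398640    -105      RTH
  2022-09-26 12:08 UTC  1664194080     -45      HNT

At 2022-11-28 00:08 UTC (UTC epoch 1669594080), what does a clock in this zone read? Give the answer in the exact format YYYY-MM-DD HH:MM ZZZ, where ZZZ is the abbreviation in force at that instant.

2022-11-27 23:23 HNT

Query: 2022-11-28 00:08 UTC
Rule 2/2 (HNT, -00:45): 2022-09-26 12:08 UTC ≤ query < +∞
0·60 + 8 - 45 = -37 min
-37 = -1·1440 + 1403; 1403 = 23·60 + 23 → 23:23, 2022-11-28 - 1 day = 2022-11-27
→ 2022-11-27 23:23 HNT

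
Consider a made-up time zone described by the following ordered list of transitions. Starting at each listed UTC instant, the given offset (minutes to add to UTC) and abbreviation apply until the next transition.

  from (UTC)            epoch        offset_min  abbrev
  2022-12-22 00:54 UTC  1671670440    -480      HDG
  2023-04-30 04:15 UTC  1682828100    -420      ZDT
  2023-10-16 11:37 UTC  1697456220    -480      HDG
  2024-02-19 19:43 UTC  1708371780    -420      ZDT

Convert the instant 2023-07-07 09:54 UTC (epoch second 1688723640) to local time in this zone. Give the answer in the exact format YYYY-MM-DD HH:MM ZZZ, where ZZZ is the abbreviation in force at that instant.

2023-07-07 02:54 ZDT

Query: 2023-07-07 09:54 UTC
Rule 2/4 (ZDT, -07:00): 2023-04-30 04:15 UTC ≤ query < 2023-10-16 11:37 UTC
9·60 + 54 - 420 = 174 min
174 = 0·1440 + 174; 174 = 2·60 + 54 → 02:54, same day
→ 2023-07-07 02:54 ZDT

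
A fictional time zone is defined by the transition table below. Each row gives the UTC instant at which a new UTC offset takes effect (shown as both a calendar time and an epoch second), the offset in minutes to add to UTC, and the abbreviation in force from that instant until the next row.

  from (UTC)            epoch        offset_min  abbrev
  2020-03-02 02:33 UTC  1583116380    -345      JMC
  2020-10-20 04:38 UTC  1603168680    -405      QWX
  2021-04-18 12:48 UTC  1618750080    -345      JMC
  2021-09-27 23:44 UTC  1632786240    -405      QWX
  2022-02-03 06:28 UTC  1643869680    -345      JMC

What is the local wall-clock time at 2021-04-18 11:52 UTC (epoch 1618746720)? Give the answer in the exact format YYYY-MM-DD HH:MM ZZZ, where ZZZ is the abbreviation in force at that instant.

2021-04-18 05:07 QWX

Query: 2021-04-18 11:52 UTC
Rule 2/5 (QWX, -06:45): 2020-10-20 04:38 UTC ≤ query < 2021-04-18 12:48 UTC
11·60 + 52 - 405 = 307 min
307 = 0·1440 + 307; 307 = 5·60 + 7 → 05:07, same day
→ 2021-04-18 05:07 QWX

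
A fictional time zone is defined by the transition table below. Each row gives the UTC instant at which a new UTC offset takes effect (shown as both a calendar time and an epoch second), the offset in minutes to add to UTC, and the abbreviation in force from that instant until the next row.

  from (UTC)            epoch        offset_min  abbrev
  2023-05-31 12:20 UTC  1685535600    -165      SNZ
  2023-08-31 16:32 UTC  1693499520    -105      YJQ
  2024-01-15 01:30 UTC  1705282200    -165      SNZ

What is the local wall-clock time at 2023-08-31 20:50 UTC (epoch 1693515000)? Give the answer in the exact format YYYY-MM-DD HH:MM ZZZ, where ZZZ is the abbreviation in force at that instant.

2023-08-31 19:05 YJQ

Query: 2023-08-31 20:50 UTC
Rule 2/3 (YJQ, -01:45): 2023-08-31 16:32 UTC ≤ query < 2024-01-15 01:30 UTC
20·60 + 50 - 105 = 1145 min
1145 = 0·1440 + 1145; 1145 = 19·60 + 5 → 19:05, same day
→ 2023-08-31 19:05 YJQ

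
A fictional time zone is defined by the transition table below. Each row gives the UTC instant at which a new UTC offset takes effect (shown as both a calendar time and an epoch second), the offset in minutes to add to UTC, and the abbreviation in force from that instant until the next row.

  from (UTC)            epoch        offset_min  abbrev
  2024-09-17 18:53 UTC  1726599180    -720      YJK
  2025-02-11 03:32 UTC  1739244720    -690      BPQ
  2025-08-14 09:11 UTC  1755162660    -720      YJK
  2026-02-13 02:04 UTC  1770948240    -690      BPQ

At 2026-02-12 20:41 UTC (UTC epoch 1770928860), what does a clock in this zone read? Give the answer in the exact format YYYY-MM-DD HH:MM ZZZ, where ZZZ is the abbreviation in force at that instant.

Query: 2026-02-12 20:41 UTC
Rule 3/4 (YJK, -12:00): 2025-08-14 09:11 UTC ≤ query < 2026-02-13 02:04 UTC
20·60 + 41 - 720 = 521 min
521 = 0·1440 + 521; 521 = 8·60 + 41 → 08:41, same day
→ 2026-02-12 08:41 YJK

2026-02-12 08:41 YJK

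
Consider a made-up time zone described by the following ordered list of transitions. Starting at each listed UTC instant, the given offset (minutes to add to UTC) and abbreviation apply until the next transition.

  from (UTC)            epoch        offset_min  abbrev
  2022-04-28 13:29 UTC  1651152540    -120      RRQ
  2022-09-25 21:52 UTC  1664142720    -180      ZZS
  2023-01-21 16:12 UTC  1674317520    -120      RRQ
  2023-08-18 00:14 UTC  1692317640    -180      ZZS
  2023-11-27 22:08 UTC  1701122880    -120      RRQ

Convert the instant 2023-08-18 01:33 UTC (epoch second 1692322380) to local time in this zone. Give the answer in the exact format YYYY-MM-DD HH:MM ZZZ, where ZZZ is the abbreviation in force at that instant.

Query: 2023-08-18 01:33 UTC
Rule 4/5 (ZZS, -03:00): 2023-08-18 00:14 UTC ≤ query < 2023-11-27 22:08 UTC
1·60 + 33 - 180 = -87 min
-87 = -1·1440 + 1353; 1353 = 22·60 + 33 → 22:33, 2023-08-18 - 1 day = 2023-08-17
→ 2023-08-17 22:33 ZZS

2023-08-17 22:33 ZZS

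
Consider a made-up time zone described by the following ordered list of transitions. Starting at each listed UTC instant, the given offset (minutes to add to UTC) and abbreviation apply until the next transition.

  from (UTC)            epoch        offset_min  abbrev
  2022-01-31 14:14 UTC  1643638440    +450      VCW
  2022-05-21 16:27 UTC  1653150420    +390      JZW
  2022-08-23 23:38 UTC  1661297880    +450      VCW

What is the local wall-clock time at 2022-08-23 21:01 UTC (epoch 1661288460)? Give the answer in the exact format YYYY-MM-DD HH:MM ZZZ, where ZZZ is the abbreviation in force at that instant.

Query: 2022-08-23 21:01 UTC
Rule 2/3 (JZW, +06:30): 2022-05-21 16:27 UTC ≤ query < 2022-08-23 23:38 UTC
21·60 + 1 + 390 = 1651 min
1651 = 1·1440 + 211; 211 = 3·60 + 31 → 03:31, 2022-08-23 + 1 day = 2022-08-24
→ 2022-08-24 03:31 JZW

2022-08-24 03:31 JZW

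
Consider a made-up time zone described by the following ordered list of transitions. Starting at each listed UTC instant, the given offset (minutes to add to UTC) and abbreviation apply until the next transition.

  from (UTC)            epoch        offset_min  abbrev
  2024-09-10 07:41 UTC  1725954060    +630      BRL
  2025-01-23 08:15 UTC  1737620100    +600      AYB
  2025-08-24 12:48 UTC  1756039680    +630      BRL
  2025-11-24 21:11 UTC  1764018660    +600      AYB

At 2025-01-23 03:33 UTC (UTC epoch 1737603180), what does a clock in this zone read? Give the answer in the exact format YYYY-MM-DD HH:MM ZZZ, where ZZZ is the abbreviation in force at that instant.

2025-01-23 14:03 BRL

Query: 2025-01-23 03:33 UTC
Rule 1/4 (BRL, +10:30): 2024-09-10 07:41 UTC ≤ query < 2025-01-23 08:15 UTC
3·60 + 33 + 630 = 843 min
843 = 0·1440 + 843; 843 = 14·60 + 3 → 14:03, same day
→ 2025-01-23 14:03 BRL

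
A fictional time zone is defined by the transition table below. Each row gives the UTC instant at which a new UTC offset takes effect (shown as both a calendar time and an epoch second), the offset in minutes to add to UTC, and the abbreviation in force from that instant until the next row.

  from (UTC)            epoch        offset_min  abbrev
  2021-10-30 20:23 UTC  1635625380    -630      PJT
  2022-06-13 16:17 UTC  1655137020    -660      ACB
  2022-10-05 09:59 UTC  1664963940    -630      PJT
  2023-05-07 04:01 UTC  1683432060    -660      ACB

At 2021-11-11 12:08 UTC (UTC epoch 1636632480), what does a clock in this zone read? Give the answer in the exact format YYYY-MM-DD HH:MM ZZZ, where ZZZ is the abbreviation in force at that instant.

2021-11-11 01:38 PJT

Query: 2021-11-11 12:08 UTC
Rule 1/4 (PJT, -10:30): 2021-10-30 20:23 UTC ≤ query < 2022-06-13 16:17 UTC
12·60 + 8 - 630 = 98 min
98 = 0·1440 + 98; 98 = 1·60 + 38 → 01:38, same day
→ 2021-11-11 01:38 PJT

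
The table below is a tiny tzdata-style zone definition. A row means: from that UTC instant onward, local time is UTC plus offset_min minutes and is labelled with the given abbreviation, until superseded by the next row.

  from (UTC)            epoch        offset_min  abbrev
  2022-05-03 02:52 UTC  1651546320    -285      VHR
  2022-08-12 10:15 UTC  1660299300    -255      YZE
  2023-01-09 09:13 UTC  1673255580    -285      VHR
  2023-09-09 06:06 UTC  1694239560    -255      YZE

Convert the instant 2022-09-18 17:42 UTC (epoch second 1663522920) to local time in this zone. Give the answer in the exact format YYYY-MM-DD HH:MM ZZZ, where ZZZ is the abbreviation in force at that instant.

Query: 2022-09-18 17:42 UTC
Rule 2/4 (YZE, -04:15): 2022-08-12 10:15 UTC ≤ query < 2023-01-09 09:13 UTC
17·60 + 42 - 255 = 807 min
807 = 0·1440 + 807; 807 = 13·60 + 27 → 13:27, same day
→ 2022-09-18 13:27 YZE

2022-09-18 13:27 YZE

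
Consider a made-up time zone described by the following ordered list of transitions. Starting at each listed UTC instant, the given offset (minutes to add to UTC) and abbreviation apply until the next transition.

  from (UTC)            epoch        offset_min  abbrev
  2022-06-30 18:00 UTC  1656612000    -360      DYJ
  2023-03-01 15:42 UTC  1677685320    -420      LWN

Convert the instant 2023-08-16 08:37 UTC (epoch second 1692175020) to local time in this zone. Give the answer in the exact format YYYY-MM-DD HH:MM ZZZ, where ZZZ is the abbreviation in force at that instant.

2023-08-16 01:37 LWN

Query: 2023-08-16 08:37 UTC
Rule 2/2 (LWN, -07:00): 2023-03-01 15:42 UTC ≤ query < +∞
8·60 + 37 - 420 = 97 min
97 = 0·1440 + 97; 97 = 1·60 + 37 → 01:37, same day
→ 2023-08-16 01:37 LWN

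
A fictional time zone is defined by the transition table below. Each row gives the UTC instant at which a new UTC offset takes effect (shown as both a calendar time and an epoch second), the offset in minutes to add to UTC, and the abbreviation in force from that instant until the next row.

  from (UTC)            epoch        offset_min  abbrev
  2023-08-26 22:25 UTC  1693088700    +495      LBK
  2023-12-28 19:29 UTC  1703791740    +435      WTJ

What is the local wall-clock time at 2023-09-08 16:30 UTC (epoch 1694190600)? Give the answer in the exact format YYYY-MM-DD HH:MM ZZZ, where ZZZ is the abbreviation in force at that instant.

Query: 2023-09-08 16:30 UTC
Rule 1/2 (LBK, +08:15): 2023-08-26 22:25 UTC ≤ query < 2023-12-28 19:29 UTC
16·60 + 30 + 495 = 1485 min
1485 = 1·1440 + 45; 45 = 0·60 + 45 → 00:45, 2023-09-08 + 1 day = 2023-09-09
→ 2023-09-09 00:45 LBK

2023-09-09 00:45 LBK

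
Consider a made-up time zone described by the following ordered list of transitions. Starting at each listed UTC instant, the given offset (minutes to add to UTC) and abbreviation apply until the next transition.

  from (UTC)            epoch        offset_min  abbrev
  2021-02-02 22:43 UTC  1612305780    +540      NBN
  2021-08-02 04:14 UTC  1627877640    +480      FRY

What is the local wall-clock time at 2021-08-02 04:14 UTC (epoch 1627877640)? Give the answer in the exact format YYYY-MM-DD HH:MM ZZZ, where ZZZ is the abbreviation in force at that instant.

Query: 2021-08-02 04:14 UTC
Rule 2/2 (FRY, +08:00): 2021-08-02 04:14 UTC ≤ query < +∞
4·60 + 14 + 480 = 734 min
734 = 0·1440 + 734; 734 = 12·60 + 14 → 12:14, same day
→ 2021-08-02 12:14 FRY

2021-08-02 12:14 FRY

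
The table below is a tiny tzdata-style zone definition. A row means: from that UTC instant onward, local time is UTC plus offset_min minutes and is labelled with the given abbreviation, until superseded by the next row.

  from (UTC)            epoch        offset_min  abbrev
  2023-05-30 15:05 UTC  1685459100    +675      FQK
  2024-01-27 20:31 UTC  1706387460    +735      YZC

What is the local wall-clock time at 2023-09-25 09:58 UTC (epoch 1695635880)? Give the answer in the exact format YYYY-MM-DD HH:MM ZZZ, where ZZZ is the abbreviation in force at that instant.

2023-09-25 21:13 FQK

Query: 2023-09-25 09:58 UTC
Rule 1/2 (FQK, +11:15): 2023-05-30 15:05 UTC ≤ query < 2024-01-27 20:31 UTC
9·60 + 58 + 675 = 1273 min
1273 = 0·1440 + 1273; 1273 = 21·60 + 13 → 21:13, same day
→ 2023-09-25 21:13 FQK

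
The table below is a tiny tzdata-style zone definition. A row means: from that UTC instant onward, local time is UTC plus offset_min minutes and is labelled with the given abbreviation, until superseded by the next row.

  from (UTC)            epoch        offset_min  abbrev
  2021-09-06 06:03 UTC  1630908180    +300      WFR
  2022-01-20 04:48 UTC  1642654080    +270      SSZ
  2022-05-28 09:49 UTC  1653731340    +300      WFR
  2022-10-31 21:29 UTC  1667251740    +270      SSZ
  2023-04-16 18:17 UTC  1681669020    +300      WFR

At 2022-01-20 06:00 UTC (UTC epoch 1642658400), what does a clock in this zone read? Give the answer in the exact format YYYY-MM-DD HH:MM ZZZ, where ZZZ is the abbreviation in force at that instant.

2022-01-20 10:30 SSZ

Query: 2022-01-20 06:00 UTC
Rule 2/5 (SSZ, +04:30): 2022-01-20 04:48 UTC ≤ query < 2022-05-28 09:49 UTC
6·60 + 0 + 270 = 630 min
630 = 0·1440 + 630; 630 = 10·60 + 30 → 10:30, same day
→ 2022-01-20 10:30 SSZ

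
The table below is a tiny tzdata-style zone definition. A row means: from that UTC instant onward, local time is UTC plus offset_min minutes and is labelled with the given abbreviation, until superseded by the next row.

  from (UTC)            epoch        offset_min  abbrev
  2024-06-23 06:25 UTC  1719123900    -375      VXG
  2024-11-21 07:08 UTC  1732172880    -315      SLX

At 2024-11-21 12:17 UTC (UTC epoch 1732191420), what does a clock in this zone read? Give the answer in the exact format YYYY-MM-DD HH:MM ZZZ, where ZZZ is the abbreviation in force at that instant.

Query: 2024-11-21 12:17 UTC
Rule 2/2 (SLX, -05:15): 2024-11-21 07:08 UTC ≤ query < +∞
12·60 + 17 - 315 = 422 min
422 = 0·1440 + 422; 422 = 7·60 + 2 → 07:02, same day
→ 2024-11-21 07:02 SLX

2024-11-21 07:02 SLX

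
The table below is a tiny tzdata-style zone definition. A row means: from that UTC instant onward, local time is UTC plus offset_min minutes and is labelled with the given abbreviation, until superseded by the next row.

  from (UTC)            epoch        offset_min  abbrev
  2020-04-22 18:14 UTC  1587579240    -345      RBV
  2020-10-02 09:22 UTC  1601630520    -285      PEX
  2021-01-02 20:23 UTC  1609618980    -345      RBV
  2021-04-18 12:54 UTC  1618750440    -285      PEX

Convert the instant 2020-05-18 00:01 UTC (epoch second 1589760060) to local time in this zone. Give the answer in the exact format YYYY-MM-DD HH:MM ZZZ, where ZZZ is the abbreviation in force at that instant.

2020-05-17 18:16 RBV

Query: 2020-05-18 00:01 UTC
Rule 1/4 (RBV, -05:45): 2020-04-22 18:14 UTC ≤ query < 2020-10-02 09:22 UTC
0·60 + 1 - 345 = -344 min
-344 = -1·1440 + 1096; 1096 = 18·60 + 16 → 18:16, 2020-05-18 - 1 day = 2020-05-17
→ 2020-05-17 18:16 RBV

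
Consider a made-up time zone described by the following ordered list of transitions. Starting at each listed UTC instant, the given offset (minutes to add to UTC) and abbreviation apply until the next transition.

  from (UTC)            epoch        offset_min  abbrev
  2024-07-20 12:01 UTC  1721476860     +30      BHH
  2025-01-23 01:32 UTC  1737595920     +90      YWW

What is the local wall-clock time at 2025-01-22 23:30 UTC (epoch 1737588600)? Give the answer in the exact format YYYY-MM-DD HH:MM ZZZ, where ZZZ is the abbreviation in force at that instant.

Query: 2025-01-22 23:30 UTC
Rule 1/2 (BHH, +00:30): 2024-07-20 12:01 UTC ≤ query < 2025-01-23 01:32 UTC
23·60 + 30 + 30 = 1440 min
1440 = 1·1440 + 0; 0 = 0·60 + 0 → 00:00, 2025-01-22 + 1 day = 2025-01-23
→ 2025-01-23 00:00 BHH

2025-01-23 00:00 BHH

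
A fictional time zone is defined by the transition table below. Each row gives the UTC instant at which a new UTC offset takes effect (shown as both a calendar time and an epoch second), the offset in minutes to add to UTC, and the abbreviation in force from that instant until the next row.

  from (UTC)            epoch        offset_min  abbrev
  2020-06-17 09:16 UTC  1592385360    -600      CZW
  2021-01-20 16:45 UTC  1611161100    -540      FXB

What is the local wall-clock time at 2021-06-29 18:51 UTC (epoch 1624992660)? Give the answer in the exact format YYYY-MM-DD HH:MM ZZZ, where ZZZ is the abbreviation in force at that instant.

Query: 2021-06-29 18:51 UTC
Rule 2/2 (FXB, -09:00): 2021-01-20 16:45 UTC ≤ query < +∞
18·60 + 51 - 540 = 591 min
591 = 0·1440 + 591; 591 = 9·60 + 51 → 09:51, same day
→ 2021-06-29 09:51 FXB

2021-06-29 09:51 FXB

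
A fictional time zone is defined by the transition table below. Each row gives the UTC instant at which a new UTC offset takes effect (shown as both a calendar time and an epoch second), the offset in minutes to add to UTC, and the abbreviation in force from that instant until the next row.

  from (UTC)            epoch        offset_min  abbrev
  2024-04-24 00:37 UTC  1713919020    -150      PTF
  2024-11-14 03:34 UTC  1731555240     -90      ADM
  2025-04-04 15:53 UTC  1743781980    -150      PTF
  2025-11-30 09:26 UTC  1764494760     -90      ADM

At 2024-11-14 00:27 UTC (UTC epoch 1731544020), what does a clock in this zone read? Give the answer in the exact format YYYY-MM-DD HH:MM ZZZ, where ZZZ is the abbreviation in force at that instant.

2024-11-13 21:57 PTF

Query: 2024-11-14 00:27 UTC
Rule 1/4 (PTF, -02:30): 2024-04-24 00:37 UTC ≤ query < 2024-11-14 03:34 UTC
0·60 + 27 - 150 = -123 min
-123 = -1·1440 + 1317; 1317 = 21·60 + 57 → 21:57, 2024-11-14 - 1 day = 2024-11-13
→ 2024-11-13 21:57 PTF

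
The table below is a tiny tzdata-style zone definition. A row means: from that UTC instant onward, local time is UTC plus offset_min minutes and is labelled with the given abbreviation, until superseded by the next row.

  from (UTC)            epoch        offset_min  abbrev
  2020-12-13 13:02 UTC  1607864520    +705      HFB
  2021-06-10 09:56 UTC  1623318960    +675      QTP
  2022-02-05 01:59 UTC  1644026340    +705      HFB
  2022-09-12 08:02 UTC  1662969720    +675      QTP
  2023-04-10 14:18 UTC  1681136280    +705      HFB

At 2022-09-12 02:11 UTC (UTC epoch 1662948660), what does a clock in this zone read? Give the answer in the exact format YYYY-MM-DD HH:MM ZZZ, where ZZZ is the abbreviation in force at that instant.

2022-09-12 13:56 HFB

Query: 2022-09-12 02:11 UTC
Rule 3/5 (HFB, +11:45): 2022-02-05 01:59 UTC ≤ query < 2022-09-12 08:02 UTC
2·60 + 11 + 705 = 836 min
836 = 0·1440 + 836; 836 = 13·60 + 56 → 13:56, same day
→ 2022-09-12 13:56 HFB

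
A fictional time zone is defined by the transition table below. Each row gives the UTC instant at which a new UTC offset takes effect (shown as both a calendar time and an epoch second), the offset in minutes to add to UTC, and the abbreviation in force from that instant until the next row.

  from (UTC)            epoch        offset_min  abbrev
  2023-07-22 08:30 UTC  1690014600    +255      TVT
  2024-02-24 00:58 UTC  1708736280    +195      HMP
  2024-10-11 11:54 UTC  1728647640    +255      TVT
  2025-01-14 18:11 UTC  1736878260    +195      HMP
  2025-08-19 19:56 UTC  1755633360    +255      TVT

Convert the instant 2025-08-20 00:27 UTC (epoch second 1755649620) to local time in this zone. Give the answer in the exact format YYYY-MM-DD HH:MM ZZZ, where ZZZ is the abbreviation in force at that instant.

2025-08-20 04:42 TVT

Query: 2025-08-20 00:27 UTC
Rule 5/5 (TVT, +04:15): 2025-08-19 19:56 UTC ≤ query < +∞
0·60 + 27 + 255 = 282 min
282 = 0·1440 + 282; 282 = 4·60 + 42 → 04:42, same day
→ 2025-08-20 04:42 TVT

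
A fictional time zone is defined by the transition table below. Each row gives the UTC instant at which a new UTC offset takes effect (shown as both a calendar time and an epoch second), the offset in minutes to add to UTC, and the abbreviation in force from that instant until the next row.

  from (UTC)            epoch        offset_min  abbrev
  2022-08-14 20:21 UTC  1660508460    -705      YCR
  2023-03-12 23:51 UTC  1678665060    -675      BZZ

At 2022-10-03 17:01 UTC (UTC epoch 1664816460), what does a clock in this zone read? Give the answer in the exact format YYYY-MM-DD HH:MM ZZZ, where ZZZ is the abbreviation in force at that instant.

Query: 2022-10-03 17:01 UTC
Rule 1/2 (YCR, -11:45): 2022-08-14 20:21 UTC ≤ query < 2023-03-12 23:51 UTC
17·60 + 1 - 705 = 316 min
316 = 0·1440 + 316; 316 = 5·60 + 16 → 05:16, same day
→ 2022-10-03 05:16 YCR

2022-10-03 05:16 YCR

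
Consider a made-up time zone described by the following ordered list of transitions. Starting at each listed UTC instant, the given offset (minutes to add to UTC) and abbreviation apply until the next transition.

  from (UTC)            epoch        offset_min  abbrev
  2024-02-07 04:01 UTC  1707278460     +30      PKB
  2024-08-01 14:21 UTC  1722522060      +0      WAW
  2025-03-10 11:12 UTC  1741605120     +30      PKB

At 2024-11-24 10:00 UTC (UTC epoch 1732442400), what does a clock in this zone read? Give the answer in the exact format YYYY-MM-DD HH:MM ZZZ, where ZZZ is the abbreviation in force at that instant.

2024-11-24 10:00 WAW

Query: 2024-11-24 10:00 UTC
Rule 2/3 (WAW, +00:00): 2024-08-01 14:21 UTC ≤ query < 2025-03-10 11:12 UTC
10·60 + 0 + 0 = 600 min
600 = 0·1440 + 600; 600 = 10·60 + 0 → 10:00, same day
→ 2024-11-24 10:00 WAW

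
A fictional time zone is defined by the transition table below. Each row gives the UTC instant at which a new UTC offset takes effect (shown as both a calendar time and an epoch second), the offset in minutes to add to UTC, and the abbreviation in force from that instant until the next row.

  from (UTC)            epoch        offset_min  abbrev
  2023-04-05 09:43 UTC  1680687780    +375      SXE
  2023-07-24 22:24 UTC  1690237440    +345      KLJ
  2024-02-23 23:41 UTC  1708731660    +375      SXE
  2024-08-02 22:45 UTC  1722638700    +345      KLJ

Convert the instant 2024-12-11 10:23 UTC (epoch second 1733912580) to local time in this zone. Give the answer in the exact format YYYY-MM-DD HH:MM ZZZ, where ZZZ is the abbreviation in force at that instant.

Query: 2024-12-11 10:23 UTC
Rule 4/4 (KLJ, +05:45): 2024-08-02 22:45 UTC ≤ query < +∞
10·60 + 23 + 345 = 968 min
968 = 0·1440 + 968; 968 = 16·60 + 8 → 16:08, same day
→ 2024-12-11 16:08 KLJ

2024-12-11 16:08 KLJ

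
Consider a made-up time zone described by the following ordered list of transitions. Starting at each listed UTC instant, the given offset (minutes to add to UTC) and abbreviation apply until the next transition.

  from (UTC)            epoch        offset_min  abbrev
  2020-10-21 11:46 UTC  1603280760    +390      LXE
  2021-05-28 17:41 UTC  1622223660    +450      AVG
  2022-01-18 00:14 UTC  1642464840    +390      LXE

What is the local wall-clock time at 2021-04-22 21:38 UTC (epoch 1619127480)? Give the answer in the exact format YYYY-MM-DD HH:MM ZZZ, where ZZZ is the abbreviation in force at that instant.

2021-04-23 04:08 LXE

Query: 2021-04-22 21:38 UTC
Rule 1/3 (LXE, +06:30): 2020-10-21 11:46 UTC ≤ query < 2021-05-28 17:41 UTC
21·60 + 38 + 390 = 1688 min
1688 = 1·1440 + 248; 248 = 4·60 + 8 → 04:08, 2021-04-22 + 1 day = 2021-04-23
→ 2021-04-23 04:08 LXE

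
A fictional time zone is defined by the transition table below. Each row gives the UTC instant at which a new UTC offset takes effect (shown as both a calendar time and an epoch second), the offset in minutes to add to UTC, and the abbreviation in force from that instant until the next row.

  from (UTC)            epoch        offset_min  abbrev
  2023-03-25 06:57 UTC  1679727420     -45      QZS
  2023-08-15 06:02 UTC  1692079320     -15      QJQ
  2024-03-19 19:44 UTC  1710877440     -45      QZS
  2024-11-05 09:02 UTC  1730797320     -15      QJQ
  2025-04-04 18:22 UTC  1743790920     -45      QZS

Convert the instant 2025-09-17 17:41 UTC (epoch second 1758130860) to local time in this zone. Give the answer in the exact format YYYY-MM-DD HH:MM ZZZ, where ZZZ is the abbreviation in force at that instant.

Query: 2025-09-17 17:41 UTC
Rule 5/5 (QZS, -00:45): 2025-04-04 18:22 UTC ≤ query < +∞
17·60 + 41 - 45 = 1016 min
1016 = 0·1440 + 1016; 1016 = 16·60 + 56 → 16:56, same day
→ 2025-09-17 16:56 QZS

2025-09-17 16:56 QZS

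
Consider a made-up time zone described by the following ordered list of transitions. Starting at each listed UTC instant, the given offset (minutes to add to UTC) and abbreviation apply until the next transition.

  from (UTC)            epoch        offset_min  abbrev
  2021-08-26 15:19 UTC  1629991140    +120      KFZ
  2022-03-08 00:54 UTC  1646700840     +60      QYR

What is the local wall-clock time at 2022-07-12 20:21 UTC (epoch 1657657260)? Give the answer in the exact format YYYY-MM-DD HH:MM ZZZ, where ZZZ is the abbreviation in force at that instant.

2022-07-12 21:21 QYR

Query: 2022-07-12 20:21 UTC
Rule 2/2 (QYR, +01:00): 2022-03-08 00:54 UTC ≤ query < +∞
20·60 + 21 + 60 = 1281 min
1281 = 0·1440 + 1281; 1281 = 21·60 + 21 → 21:21, same day
→ 2022-07-12 21:21 QYR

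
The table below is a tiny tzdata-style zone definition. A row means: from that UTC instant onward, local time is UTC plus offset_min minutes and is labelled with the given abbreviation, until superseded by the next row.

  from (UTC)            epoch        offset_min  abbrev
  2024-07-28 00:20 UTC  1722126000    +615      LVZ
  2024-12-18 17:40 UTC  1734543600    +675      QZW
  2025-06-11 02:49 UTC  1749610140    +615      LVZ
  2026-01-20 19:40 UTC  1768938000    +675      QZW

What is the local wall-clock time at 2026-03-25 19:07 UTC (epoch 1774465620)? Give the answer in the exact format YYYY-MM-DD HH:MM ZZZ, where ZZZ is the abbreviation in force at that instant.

Query: 2026-03-25 19:07 UTC
Rule 4/4 (QZW, +11:15): 2026-01-20 19:40 UTC ≤ query < +∞
19·60 + 7 + 675 = 1822 min
1822 = 1·1440 + 382; 382 = 6·60 + 22 → 06:22, 2026-03-25 + 1 day = 2026-03-26
→ 2026-03-26 06:22 QZW

2026-03-26 06:22 QZW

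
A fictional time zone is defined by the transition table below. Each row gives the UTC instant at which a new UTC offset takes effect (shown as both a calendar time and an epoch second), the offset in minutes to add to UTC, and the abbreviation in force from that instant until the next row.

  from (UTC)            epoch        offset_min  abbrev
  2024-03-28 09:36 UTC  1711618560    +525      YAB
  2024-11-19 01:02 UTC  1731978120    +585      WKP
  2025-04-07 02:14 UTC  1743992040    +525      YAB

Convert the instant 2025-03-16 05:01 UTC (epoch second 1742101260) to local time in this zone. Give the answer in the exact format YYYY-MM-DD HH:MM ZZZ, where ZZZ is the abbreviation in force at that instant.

Query: 2025-03-16 05:01 UTC
Rule 2/3 (WKP, +09:45): 2024-11-19 01:02 UTC ≤ query < 2025-04-07 02:14 UTC
5·60 + 1 + 585 = 886 min
886 = 0·1440 + 886; 886 = 14·60 + 46 → 14:46, same day
→ 2025-03-16 14:46 WKP

2025-03-16 14:46 WKP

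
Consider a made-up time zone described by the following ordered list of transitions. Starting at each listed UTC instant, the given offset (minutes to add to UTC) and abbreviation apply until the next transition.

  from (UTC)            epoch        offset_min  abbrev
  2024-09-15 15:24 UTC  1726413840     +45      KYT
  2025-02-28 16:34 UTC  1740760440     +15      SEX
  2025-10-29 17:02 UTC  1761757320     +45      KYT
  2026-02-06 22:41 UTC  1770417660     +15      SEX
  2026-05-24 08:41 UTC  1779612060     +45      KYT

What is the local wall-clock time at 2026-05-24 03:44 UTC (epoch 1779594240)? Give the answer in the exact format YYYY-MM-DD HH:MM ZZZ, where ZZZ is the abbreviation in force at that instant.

Query: 2026-05-24 03:44 UTC
Rule 4/5 (SEX, +00:15): 2026-02-06 22:41 UTC ≤ query < 2026-05-24 08:41 UTC
3·60 + 44 + 15 = 239 min
239 = 0·1440 + 239; 239 = 3·60 + 59 → 03:59, same day
→ 2026-05-24 03:59 SEX

2026-05-24 03:59 SEX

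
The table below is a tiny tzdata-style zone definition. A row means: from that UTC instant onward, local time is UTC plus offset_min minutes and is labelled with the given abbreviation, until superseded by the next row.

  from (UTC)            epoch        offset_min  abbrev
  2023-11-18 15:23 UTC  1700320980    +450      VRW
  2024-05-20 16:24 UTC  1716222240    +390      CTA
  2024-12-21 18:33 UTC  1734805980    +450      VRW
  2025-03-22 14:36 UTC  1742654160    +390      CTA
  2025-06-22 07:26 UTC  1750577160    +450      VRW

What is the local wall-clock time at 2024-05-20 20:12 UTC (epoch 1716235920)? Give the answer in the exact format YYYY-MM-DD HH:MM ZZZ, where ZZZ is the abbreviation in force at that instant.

2024-05-21 02:42 CTA

Query: 2024-05-20 20:12 UTC
Rule 2/5 (CTA, +06:30): 2024-05-20 16:24 UTC ≤ query < 2024-12-21 18:33 UTC
20·60 + 12 + 390 = 1602 min
1602 = 1·1440 + 162; 162 = 2·60 + 42 → 02:42, 2024-05-20 + 1 day = 2024-05-21
→ 2024-05-21 02:42 CTA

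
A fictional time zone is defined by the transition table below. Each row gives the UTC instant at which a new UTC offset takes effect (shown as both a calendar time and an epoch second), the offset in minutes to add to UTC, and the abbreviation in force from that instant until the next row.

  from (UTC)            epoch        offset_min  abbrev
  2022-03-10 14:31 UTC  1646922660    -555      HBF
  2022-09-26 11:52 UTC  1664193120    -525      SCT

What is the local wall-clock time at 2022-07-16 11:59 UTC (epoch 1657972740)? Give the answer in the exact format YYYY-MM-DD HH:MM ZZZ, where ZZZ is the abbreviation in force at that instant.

Query: 2022-07-16 11:59 UTC
Rule 1/2 (HBF, -09:15): 2022-03-10 14:31 UTC ≤ query < 2022-09-26 11:52 UTC
11·60 + 59 - 555 = 164 min
164 = 0·1440 + 164; 164 = 2·60 + 44 → 02:44, same day
→ 2022-07-16 02:44 HBF

2022-07-16 02:44 HBF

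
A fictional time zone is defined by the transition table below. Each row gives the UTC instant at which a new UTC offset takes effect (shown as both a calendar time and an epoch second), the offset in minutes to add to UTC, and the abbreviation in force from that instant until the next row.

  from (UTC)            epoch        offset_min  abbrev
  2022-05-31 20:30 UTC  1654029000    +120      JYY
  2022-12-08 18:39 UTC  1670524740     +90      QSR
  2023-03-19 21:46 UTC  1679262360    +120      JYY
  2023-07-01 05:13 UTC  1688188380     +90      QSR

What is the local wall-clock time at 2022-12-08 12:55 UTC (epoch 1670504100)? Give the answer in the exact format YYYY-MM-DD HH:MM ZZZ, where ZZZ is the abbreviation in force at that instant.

2022-12-08 14:55 JYY

Query: 2022-12-08 12:55 UTC
Rule 1/4 (JYY, +02:00): 2022-05-31 20:30 UTC ≤ query < 2022-12-08 18:39 UTC
12·60 + 55 + 120 = 895 min
895 = 0·1440 + 895; 895 = 14·60 + 55 → 14:55, same day
→ 2022-12-08 14:55 JYY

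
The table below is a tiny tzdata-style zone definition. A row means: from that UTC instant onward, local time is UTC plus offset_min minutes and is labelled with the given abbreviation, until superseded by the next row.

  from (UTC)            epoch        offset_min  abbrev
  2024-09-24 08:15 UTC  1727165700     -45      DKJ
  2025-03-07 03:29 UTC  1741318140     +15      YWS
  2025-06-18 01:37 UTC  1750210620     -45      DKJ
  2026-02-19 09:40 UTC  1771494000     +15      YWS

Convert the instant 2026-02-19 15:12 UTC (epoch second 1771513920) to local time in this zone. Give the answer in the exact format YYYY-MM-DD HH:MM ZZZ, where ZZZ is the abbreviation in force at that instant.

Query: 2026-02-19 15:12 UTC
Rule 4/4 (YWS, +00:15): 2026-02-19 09:40 UTC ≤ query < +∞
15·60 + 12 + 15 = 927 min
927 = 0·1440 + 927; 927 = 15·60 + 27 → 15:27, same day
→ 2026-02-19 15:27 YWS

2026-02-19 15:27 YWS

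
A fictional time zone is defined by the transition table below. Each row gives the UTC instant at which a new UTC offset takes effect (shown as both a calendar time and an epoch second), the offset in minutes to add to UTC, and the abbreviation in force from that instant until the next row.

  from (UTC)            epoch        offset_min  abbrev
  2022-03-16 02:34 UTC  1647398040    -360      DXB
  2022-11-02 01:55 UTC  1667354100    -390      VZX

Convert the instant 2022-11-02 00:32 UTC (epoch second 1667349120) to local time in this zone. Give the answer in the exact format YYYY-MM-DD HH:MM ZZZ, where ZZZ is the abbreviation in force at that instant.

Query: 2022-11-02 00:32 UTC
Rule 1/2 (DXB, -06:00): 2022-03-16 02:34 UTC ≤ query < 2022-11-02 01:55 UTC
0·60 + 32 - 360 = -328 min
-328 = -1·1440 + 1112; 1112 = 18·60 + 32 → 18:32, 2022-11-02 - 1 day = 2022-11-01
→ 2022-11-01 18:32 DXB

2022-11-01 18:32 DXB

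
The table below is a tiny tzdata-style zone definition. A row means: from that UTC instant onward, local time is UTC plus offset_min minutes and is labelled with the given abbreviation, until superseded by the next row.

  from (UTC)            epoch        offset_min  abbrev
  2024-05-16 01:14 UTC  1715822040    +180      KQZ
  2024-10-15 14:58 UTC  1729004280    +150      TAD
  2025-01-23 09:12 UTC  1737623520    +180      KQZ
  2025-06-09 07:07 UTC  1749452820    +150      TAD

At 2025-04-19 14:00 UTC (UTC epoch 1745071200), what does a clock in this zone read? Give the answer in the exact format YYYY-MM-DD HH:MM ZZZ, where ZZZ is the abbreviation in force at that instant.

Query: 2025-04-19 14:00 UTC
Rule 3/4 (KQZ, +03:00): 2025-01-23 09:12 UTC ≤ query < 2025-06-09 07:07 UTC
14·60 + 0 + 180 = 1020 min
1020 = 0·1440 + 1020; 1020 = 17·60 + 0 → 17:00, same day
→ 2025-04-19 17:00 KQZ

2025-04-19 17:00 KQZ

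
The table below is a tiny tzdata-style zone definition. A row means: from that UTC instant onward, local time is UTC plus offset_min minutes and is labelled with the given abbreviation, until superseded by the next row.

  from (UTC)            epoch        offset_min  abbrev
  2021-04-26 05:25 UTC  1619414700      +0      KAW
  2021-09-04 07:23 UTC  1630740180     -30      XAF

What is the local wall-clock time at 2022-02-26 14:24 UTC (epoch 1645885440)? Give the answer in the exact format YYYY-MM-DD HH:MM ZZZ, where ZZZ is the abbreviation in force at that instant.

2022-02-26 13:54 XAF

Query: 2022-02-26 14:24 UTC
Rule 2/2 (XAF, -00:30): 2021-09-04 07:23 UTC ≤ query < +∞
14·60 + 24 - 30 = 834 min
834 = 0·1440 + 834; 834 = 13·60 + 54 → 13:54, same day
→ 2022-02-26 13:54 XAF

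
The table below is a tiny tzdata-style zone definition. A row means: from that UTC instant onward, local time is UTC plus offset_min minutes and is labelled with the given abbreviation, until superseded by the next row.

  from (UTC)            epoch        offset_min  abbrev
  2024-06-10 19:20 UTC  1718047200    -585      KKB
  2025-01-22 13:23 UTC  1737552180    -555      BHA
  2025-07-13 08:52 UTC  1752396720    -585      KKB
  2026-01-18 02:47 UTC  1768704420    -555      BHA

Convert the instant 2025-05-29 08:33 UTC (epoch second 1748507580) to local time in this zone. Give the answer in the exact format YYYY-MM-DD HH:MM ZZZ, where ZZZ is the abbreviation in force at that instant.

Query: 2025-05-29 08:33 UTC
Rule 2/4 (BHA, -09:15): 2025-01-22 13:23 UTC ≤ query < 2025-07-13 08:52 UTC
8·60 + 33 - 555 = -42 min
-42 = -1·1440 + 1398; 1398 = 23·60 + 18 → 23:18, 2025-05-29 - 1 day = 2025-05-28
→ 2025-05-28 23:18 BHA

2025-05-28 23:18 BHA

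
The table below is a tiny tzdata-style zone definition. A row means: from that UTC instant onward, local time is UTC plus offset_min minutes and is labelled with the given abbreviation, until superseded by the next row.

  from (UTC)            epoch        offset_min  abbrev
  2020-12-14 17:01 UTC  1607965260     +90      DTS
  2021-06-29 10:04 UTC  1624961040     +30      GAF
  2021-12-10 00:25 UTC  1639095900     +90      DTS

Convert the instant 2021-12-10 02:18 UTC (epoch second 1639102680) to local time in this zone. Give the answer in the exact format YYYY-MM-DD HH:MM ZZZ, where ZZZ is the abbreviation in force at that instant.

Query: 2021-12-10 02:18 UTC
Rule 3/3 (DTS, +01:30): 2021-12-10 00:25 UTC ≤ query < +∞
2·60 + 18 + 90 = 228 min
228 = 0·1440 + 228; 228 = 3·60 + 48 → 03:48, same day
→ 2021-12-10 03:48 DTS

2021-12-10 03:48 DTS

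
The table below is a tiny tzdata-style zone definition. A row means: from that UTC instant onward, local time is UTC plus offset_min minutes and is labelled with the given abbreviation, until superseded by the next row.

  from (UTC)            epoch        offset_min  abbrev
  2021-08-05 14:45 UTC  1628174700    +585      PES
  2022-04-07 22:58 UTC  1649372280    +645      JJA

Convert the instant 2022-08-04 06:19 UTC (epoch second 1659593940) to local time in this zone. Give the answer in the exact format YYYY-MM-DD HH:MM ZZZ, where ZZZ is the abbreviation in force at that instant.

2022-08-04 17:04 JJA

Query: 2022-08-04 06:19 UTC
Rule 2/2 (JJA, +10:45): 2022-04-07 22:58 UTC ≤ query < +∞
6·60 + 19 + 645 = 1024 min
1024 = 0·1440 + 1024; 1024 = 17·60 + 4 → 17:04, same day
→ 2022-08-04 17:04 JJA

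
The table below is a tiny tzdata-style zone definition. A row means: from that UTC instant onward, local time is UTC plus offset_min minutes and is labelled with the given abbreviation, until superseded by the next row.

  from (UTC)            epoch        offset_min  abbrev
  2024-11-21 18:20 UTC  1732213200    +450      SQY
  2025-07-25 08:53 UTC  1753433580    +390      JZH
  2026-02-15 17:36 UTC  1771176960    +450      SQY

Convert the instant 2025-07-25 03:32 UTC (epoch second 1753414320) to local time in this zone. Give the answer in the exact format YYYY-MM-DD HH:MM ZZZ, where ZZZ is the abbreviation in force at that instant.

2025-07-25 11:02 SQY

Query: 2025-07-25 03:32 UTC
Rule 1/3 (SQY, +07:30): 2024-11-21 18:20 UTC ≤ query < 2025-07-25 08:53 UTC
3·60 + 32 + 450 = 662 min
662 = 0·1440 + 662; 662 = 11·60 + 2 → 11:02, same day
→ 2025-07-25 11:02 SQY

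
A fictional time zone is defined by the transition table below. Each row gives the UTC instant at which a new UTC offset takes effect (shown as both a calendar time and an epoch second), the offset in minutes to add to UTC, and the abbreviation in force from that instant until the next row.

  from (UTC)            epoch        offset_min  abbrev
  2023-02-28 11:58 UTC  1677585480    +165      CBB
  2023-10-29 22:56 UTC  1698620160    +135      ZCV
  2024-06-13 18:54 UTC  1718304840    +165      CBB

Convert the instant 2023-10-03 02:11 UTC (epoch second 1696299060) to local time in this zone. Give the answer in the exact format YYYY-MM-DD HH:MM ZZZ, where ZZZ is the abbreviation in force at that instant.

Query: 2023-10-03 02:11 UTC
Rule 1/3 (CBB, +02:45): 2023-02-28 11:58 UTC ≤ query < 2023-10-29 22:56 UTC
2·60 + 11 + 165 = 296 min
296 = 0·1440 + 296; 296 = 4·60 + 56 → 04:56, same day
→ 2023-10-03 04:56 CBB

2023-10-03 04:56 CBB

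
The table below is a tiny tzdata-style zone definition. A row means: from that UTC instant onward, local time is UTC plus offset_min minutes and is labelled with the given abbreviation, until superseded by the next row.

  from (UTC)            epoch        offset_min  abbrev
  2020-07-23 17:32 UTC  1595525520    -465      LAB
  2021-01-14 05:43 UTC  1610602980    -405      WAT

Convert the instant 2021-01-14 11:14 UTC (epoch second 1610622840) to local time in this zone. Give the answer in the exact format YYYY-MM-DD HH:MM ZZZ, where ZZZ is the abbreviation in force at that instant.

Query: 2021-01-14 11:14 UTC
Rule 2/2 (WAT, -06:45): 2021-01-14 05:43 UTC ≤ query < +∞
11·60 + 14 - 405 = 269 min
269 = 0·1440 + 269; 269 = 4·60 + 29 → 04:29, same day
→ 2021-01-14 04:29 WAT

2021-01-14 04:29 WAT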